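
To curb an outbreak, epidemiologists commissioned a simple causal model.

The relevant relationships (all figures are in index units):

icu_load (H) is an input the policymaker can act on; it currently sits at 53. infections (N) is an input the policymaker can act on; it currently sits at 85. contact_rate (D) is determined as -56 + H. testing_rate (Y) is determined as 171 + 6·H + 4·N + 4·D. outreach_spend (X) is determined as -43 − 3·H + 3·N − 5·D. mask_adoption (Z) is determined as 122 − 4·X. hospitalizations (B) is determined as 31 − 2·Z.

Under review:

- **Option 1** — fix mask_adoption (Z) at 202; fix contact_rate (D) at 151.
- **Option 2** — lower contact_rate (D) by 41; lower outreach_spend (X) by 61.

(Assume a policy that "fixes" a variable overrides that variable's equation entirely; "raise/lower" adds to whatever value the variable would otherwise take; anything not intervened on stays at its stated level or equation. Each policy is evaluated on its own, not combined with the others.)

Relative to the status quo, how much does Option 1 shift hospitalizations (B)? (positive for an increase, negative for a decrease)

Baseline:
  H = 53
  N = 85
  D = -56 + 53 = -3
  X = -43 − 3·53 + 3·85 − 5·(-3) = 68
  Z = 122 − 4·68 = -150
  B = 31 − 2·(-150) = 331
Option 1 (Z := 202, D := 151):
  H = 53
  N = 85
  D = 151
  X = -43 − 3·53 + 3·85 − 5·151 = -702
  Z = 202
  B = 31 − 2·202 = -373
Change in B: -373 − 331 = -704

-704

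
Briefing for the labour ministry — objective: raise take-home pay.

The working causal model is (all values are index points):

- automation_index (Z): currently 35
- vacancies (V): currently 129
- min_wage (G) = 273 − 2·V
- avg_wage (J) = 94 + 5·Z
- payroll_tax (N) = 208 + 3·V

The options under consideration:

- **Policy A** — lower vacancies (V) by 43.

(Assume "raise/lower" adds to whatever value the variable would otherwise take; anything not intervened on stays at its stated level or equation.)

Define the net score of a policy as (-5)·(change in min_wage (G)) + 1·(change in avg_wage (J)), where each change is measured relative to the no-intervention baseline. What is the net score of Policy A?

-430

Baseline:
  Z = 35
  V = 129
  G = 273 − 2·129 = 15
  J = 94 + 5·35 = 269
Policy A (V − 43):
  Z = 35
  V = 129 − 43 = 86
  G = 273 − 2·86 = 101
  J = 94 + 5·35 = 269
ΔG = 101 − 15 = 86; ΔJ = 269 − 269 = 0
Score = (-5)·86 + 1·0 = -430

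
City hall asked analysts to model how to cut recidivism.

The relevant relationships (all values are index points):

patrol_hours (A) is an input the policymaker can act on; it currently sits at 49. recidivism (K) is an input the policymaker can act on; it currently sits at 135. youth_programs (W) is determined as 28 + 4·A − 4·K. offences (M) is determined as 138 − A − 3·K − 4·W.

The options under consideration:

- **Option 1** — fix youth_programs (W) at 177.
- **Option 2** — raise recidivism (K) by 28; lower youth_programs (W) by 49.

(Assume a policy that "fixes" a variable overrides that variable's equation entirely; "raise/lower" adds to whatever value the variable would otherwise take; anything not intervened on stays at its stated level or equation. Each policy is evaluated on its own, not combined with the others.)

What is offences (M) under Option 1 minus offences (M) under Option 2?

Option 1 (W := 177):
  A = 49
  K = 135
  W = 177
  M = 138 − 49 − 3·135 − 4·177 = -1024
Option 2 (K + 28, W − 49):
  A = 49
  K = 135 + 28 = 163
  W = 28 + 4·49 − 4·163 (−49 from intervention) = -477
  M = 138 − 49 − 3·163 − 4·(-477) = 1508
M: -1024 − 1508 = -2532

-2532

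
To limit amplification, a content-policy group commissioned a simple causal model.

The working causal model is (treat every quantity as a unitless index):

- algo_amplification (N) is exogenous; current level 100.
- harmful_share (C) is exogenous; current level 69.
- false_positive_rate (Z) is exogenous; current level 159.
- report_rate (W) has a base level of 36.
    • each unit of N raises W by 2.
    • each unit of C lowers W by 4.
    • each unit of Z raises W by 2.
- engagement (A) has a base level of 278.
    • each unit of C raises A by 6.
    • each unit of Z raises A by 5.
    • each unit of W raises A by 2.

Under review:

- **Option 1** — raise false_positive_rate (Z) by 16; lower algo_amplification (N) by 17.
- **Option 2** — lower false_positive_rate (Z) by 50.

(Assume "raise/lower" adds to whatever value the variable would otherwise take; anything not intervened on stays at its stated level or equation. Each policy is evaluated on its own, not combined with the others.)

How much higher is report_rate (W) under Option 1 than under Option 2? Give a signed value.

Option 1 (Z + 16, N − 17):
  N = 100 − 17 = 83
  C = 69
  Z = 159 + 16 = 175
  W = 36 + 2·83 − 4·69 + 2·175 = 276
Option 2 (Z − 50):
  N = 100
  C = 69
  Z = 159 − 50 = 109
  W = 36 + 2·100 − 4·69 + 2·109 = 178
W: 276 − 178 = 98

98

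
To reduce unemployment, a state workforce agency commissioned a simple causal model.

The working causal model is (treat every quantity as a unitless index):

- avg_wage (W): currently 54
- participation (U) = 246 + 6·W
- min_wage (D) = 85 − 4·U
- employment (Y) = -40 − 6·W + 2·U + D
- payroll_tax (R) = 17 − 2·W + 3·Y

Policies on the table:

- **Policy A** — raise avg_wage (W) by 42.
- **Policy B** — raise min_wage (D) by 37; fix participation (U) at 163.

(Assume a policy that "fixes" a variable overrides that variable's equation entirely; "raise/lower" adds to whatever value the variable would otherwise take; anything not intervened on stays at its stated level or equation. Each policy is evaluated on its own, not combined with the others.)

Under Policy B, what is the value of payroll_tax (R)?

Policy B (D + 37, U := 163):
  W = 54
  U = 163
  D = 85 − 4·163 (+37 from intervention) = -530
  Y = -40 − 6·54 + 2·163 + (-530) = -568
  R = 17 − 2·54 + 3·(-568) = -1795

-1795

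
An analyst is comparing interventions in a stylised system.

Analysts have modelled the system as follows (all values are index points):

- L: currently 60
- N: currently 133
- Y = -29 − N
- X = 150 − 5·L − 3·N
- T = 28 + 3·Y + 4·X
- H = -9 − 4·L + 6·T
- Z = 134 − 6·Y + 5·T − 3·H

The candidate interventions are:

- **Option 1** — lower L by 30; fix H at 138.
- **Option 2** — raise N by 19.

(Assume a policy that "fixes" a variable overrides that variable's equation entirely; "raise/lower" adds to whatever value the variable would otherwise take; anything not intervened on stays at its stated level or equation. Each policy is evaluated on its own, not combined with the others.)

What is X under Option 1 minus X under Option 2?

207

Option 1 (L − 30, H := 138):
  L = 60 − 30 = 30
  N = 133
  X = 150 − 5·30 − 3·133 = -399
Option 2 (N + 19):
  L = 60
  N = 133 + 19 = 152
  X = 150 − 5·60 − 3·152 = -606
X: -399 − (-606) = 207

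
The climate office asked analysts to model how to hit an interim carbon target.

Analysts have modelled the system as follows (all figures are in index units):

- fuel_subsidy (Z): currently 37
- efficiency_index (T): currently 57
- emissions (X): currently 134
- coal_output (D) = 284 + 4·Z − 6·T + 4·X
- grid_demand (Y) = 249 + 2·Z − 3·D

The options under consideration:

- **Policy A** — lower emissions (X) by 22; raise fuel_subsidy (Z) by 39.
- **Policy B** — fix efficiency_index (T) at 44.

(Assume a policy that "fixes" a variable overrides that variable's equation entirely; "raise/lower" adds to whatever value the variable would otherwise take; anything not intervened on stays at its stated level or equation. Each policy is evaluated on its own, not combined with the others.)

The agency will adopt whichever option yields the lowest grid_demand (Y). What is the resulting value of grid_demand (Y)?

-1789

Policy A (X − 22, Z + 39):
  Z = 37 + 39 = 76
  T = 57
  X = 134 − 22 = 112
  D = 284 + 4·76 − 6·57 + 4·112 = 694
  Y = 249 + 2·76 − 3·694 = -1681
Policy B (T := 44):
  Z = 37
  T = 44
  X = 134
  D = 284 + 4·37 − 6·44 + 4·134 = 704
  Y = 249 + 2·37 − 3·704 = -1789
Comparing — Policy A: Y=-1681, Policy B: Y=-1789. Lowest is -1789 (Policy B).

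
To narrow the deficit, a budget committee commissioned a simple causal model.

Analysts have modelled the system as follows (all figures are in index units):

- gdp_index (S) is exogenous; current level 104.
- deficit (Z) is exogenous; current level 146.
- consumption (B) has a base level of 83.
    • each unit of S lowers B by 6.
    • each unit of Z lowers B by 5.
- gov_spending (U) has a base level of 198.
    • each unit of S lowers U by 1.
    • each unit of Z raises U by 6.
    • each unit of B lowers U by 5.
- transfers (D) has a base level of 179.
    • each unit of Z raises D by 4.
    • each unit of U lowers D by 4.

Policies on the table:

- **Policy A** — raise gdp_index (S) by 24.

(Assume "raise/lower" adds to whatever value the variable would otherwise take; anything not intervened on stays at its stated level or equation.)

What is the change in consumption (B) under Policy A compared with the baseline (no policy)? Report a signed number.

Baseline:
  S = 104
  Z = 146
  B = 83 − 6·104 − 5·146 = -1271
Policy A (S + 24):
  S = 104 + 24 = 128
  Z = 146
  B = 83 − 6·128 − 5·146 = -1415
Change in B: -1415 − (-1271) = -144

-144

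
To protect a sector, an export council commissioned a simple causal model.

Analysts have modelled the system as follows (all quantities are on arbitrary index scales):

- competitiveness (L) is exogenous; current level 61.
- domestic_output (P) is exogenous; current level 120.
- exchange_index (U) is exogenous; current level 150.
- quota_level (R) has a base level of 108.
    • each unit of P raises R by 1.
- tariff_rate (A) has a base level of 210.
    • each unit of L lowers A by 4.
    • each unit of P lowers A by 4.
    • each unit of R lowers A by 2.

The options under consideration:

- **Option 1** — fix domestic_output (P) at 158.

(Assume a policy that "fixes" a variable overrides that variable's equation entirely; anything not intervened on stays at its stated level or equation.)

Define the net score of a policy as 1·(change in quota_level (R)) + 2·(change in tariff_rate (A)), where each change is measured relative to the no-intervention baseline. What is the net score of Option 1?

-418

Baseline:
  L = 61
  P = 120
  R = 108 + 120 = 228
  A = 210 − 4·61 − 4·120 − 2·228 = -970
Option 1 (P := 158):
  L = 61
  P = 158
  R = 108 + 158 = 266
  A = 210 − 4·61 − 4·158 − 2·266 = -1198
ΔR = 266 − 228 = 38; ΔA = -1198 − (-970) = -228
Score = 1·38 + 2·(-228) = -418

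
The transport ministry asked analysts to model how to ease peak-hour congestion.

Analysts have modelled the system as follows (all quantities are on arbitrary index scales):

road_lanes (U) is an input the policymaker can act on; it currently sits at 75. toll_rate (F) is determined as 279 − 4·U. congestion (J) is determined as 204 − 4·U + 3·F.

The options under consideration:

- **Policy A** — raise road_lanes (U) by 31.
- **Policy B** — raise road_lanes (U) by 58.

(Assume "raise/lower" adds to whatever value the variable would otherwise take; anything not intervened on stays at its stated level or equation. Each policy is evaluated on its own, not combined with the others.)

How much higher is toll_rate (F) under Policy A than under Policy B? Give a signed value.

108

Policy A (U + 31):
  U = 75 + 31 = 106
  F = 279 − 4·106 = -145
Policy B (U + 58):
  U = 75 + 58 = 133
  F = 279 − 4·133 = -253
F: -145 − (-253) = 108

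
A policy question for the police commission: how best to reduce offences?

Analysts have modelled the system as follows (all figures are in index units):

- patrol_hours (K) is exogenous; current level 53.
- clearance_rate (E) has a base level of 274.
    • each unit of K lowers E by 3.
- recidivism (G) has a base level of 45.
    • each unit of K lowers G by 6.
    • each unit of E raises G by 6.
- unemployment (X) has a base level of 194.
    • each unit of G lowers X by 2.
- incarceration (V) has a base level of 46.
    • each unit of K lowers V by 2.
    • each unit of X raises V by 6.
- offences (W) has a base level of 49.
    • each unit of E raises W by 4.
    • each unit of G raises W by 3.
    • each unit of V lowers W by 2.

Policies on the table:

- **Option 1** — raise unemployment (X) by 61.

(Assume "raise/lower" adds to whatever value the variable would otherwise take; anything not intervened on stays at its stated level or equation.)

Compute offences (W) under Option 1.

Option 1 (X + 61):
  K = 53
  E = 274 − 3·53 = 115
  G = 45 − 6·53 + 6·115 = 417
  X = 194 − 2·417 (+61 from intervention) = -579
  V = 46 − 2·53 + 6·(-579) = -3534
  W = 49 + 4·115 + 3·417 − 2·(-3534) = 8828

8828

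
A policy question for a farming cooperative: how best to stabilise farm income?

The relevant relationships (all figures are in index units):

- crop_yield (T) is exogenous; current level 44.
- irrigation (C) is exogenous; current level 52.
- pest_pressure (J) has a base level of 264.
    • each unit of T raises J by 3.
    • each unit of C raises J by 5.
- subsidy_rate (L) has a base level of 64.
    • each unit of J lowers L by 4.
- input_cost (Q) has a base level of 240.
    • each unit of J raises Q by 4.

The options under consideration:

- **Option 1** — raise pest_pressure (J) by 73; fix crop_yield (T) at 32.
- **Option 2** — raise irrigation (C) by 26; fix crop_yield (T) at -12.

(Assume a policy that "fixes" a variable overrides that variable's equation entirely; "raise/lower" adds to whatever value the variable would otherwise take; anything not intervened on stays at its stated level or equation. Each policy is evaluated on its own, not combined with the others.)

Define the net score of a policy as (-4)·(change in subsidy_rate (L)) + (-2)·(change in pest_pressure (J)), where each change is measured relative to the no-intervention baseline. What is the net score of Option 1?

518

Baseline:
  T = 44
  C = 52
  J = 264 + 3·44 + 5·52 = 656
  L = 64 − 4·656 = -2560
Option 1 (J + 73, T := 32):
  T = 32
  C = 52
  J = 264 + 3·32 + 5·52 (+73 from intervention) = 693
  L = 64 − 4·693 = -2708
ΔL = -2708 − (-2560) = -148; ΔJ = 693 − 656 = 37
Score = (-4)·(-148) + (-2)·37 = 518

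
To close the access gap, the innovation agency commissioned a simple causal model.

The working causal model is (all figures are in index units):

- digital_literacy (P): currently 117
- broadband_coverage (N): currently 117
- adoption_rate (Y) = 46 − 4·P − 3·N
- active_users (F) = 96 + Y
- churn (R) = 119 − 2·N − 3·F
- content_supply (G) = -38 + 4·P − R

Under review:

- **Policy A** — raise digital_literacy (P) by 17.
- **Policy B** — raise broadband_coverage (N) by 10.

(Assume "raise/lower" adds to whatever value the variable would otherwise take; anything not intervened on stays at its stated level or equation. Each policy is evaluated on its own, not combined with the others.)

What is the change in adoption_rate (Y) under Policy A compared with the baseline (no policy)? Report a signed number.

-68

Baseline:
  P = 117
  N = 117
  Y = 46 − 4·117 − 3·117 = -773
Policy A (P + 17):
  P = 117 + 17 = 134
  N = 117
  Y = 46 − 4·134 − 3·117 = -841
Change in Y: -841 − (-773) = -68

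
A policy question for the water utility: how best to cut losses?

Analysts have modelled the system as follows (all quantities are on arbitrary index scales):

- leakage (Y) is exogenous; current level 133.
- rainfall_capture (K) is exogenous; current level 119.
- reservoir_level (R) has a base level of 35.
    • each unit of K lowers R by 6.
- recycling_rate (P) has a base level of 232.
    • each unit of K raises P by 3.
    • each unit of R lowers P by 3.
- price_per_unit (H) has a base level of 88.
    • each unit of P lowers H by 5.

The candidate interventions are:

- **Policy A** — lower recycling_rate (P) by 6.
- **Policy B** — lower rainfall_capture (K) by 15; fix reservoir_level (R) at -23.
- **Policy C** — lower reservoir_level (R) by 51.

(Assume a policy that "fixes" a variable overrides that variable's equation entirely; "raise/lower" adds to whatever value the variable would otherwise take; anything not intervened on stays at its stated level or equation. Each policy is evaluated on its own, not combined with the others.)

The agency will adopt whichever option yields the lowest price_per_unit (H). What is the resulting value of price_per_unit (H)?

-13807

Policy A (P − 6):
  K = 119
  R = 35 − 6·119 = -679
  P = 232 + 3·119 − 3·(-679) (−6 from intervention) = 2620
  H = 88 − 5·2620 = -13012
Policy B (K − 15, R := -23):
  K = 119 − 15 = 104
  R = -23
  P = 232 + 3·104 − 3·(-23) = 613
  H = 88 − 5·613 = -2977
Policy C (R − 51):
  K = 119
  R = 35 − 6·119 (−51 from intervention) = -730
  P = 232 + 3·119 − 3·(-730) = 2779
  H = 88 − 5·2779 = -13807
Comparing — Policy A: H=-13012, Policy B: H=-2977, Policy C: H=-13807. Lowest is -13807 (Policy C).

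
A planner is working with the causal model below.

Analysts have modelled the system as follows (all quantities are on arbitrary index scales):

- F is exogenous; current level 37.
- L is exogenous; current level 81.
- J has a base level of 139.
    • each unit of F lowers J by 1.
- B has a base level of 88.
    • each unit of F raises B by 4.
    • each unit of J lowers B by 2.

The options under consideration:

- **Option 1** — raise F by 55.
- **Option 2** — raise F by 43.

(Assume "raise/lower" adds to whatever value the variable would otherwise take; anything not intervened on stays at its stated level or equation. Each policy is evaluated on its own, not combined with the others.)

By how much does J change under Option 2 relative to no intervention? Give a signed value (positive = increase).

Baseline:
  F = 37
  J = 139 − 37 = 102
Option 2 (F + 43):
  F = 37 + 43 = 80
  J = 139 − 80 = 59
Change in J: 59 − 102 = -43

-43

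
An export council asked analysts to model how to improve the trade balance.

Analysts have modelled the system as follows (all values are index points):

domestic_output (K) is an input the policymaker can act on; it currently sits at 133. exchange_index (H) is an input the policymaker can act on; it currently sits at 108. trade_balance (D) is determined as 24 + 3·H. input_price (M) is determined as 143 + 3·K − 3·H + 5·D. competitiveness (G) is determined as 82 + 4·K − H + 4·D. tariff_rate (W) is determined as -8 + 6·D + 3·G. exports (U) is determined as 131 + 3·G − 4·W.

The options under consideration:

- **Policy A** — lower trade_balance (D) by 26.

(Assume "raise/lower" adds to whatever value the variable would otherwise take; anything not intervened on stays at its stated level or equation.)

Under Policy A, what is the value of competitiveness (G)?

1794

Policy A (D − 26):
  K = 133
  H = 108
  D = 24 + 3·108 (−26 from intervention) = 322
  G = 82 + 4·133 − 108 + 4·322 = 1794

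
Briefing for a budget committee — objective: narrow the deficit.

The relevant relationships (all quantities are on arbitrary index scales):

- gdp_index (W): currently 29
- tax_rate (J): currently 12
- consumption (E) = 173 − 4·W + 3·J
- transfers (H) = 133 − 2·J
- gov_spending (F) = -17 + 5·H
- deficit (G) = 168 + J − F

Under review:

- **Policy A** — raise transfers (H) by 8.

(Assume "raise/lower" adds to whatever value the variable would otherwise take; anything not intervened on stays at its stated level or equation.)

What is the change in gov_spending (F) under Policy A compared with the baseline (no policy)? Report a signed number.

40

Baseline:
  J = 12
  H = 133 − 2·12 = 109
  F = -17 + 5·109 = 528
Policy A (H + 8):
  J = 12
  H = 133 − 2·12 (+8 from intervention) = 117
  F = -17 + 5·117 = 568
Change in F: 568 − 528 = 40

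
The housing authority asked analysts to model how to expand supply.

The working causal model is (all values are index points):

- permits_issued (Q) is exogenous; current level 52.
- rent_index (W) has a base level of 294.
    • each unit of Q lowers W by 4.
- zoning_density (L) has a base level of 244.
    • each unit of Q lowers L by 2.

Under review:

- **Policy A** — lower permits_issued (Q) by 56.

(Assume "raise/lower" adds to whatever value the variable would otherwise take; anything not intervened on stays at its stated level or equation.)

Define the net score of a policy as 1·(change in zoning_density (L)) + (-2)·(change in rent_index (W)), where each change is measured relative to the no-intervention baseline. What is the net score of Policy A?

Baseline:
  Q = 52
  W = 294 − 4·52 = 86
  L = 244 − 2·52 = 140
Policy A (Q − 56):
  Q = 52 − 56 = -4
  W = 294 − 4·(-4) = 310
  L = 244 − 2·(-4) = 252
ΔL = 252 − 140 = 112; ΔW = 310 − 86 = 224
Score = 1·112 + (-2)·224 = -336

-336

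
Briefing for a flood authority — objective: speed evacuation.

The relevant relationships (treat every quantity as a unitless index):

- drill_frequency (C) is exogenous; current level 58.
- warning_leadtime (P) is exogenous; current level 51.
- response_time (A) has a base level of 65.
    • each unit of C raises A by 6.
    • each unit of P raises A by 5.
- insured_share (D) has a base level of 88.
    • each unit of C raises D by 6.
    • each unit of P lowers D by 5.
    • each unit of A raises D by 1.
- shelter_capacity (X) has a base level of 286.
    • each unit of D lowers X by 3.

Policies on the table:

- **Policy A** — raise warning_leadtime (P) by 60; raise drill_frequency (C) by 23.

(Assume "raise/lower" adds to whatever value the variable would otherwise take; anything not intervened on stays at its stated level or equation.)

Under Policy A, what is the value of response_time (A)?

Policy A (P + 60, C + 23):
  C = 58 + 23 = 81
  P = 51 + 60 = 111
  A = 65 + 6·81 + 5·111 = 1106

1106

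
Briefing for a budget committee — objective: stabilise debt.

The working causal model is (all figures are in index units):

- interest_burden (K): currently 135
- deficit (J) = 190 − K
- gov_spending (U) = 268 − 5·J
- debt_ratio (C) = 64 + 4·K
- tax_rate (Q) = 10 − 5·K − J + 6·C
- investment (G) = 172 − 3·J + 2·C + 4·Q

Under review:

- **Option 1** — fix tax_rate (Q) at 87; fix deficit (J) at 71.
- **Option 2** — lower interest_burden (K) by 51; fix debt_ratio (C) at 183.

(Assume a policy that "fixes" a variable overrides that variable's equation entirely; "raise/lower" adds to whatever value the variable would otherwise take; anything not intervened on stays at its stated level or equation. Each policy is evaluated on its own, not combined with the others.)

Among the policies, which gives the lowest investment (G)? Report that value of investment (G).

1515

Option 1 (Q := 87, J := 71):
  K = 135
  J = 71
  C = 64 + 4·135 = 604
  Q = 87
  G = 172 − 3·71 + 2·604 + 4·87 = 1515
Option 2 (K − 51, C := 183):
  K = 135 − 51 = 84
  J = 190 − 84 = 106
  C = 183
  Q = 10 − 5·84 − 106 + 6·183 = 582
  G = 172 − 3·106 + 2·183 + 4·582 = 2548
Comparing — Option 1: G=1515, Option 2: G=2548. Lowest is 1515 (Option 1).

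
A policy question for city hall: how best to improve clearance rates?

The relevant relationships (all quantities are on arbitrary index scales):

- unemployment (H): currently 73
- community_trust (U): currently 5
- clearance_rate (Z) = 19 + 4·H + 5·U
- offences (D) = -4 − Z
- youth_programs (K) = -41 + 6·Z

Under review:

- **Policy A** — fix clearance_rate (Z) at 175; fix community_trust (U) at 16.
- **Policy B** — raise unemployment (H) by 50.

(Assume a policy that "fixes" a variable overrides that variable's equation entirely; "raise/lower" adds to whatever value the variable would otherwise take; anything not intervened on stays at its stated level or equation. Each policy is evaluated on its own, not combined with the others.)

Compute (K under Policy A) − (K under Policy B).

Policy A (Z := 175, U := 16):
  H = 73
  U = 16
  Z = 175
  K = -41 + 6·175 = 1009
Policy B (H + 50):
  H = 73 + 50 = 123
  U = 5
  Z = 19 + 4·123 + 5·5 = 536
  K = -41 + 6·536 = 3175
K: 1009 − 3175 = -2166

-2166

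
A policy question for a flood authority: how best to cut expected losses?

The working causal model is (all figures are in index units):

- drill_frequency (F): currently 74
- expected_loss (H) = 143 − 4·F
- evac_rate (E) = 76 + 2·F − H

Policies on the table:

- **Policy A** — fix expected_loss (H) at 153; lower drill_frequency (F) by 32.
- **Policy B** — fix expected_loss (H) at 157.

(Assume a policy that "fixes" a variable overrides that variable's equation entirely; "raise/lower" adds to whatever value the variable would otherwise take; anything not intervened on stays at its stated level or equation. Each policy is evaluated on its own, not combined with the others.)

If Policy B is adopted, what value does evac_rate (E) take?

67

Policy B (H := 157):
  F = 74
  H = 157
  E = 76 + 2·74 − 157 = 67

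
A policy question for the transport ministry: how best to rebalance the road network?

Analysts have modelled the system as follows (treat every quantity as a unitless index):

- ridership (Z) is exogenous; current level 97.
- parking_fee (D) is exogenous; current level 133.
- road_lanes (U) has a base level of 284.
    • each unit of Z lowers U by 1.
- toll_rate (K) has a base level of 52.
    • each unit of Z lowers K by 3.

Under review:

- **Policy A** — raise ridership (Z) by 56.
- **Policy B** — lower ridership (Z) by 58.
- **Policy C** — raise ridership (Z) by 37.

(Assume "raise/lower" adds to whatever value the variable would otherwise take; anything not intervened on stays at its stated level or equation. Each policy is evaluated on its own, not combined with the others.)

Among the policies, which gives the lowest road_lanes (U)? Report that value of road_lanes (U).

131

Policy A (Z + 56):
  Z = 97 + 56 = 153
  U = 284 − 153 = 131
Policy B (Z − 58):
  Z = 97 − 58 = 39
  U = 284 − 39 = 245
Policy C (Z + 37):
  Z = 97 + 37 = 134
  U = 284 − 134 = 150
Comparing — Policy A: U=131, Policy B: U=245, Policy C: U=150. Lowest is 131 (Policy A).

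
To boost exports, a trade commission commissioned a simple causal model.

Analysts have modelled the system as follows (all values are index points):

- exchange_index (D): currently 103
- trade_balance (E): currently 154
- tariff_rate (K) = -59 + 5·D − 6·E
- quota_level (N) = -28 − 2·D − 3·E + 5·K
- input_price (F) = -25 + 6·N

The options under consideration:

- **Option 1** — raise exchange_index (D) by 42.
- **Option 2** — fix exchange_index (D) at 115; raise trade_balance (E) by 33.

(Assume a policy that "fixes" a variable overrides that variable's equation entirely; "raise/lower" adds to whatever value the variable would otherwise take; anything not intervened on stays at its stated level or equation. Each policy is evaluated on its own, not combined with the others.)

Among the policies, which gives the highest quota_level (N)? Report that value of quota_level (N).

-2070

Option 1 (D + 42):
  D = 103 + 42 = 145
  E = 154
  K = -59 + 5·145 − 6·154 = -258
  N = -28 − 2·145 − 3·154 + 5·(-258) = -2070
Option 2 (D := 115, E + 33):
  D = 115
  E = 154 + 33 = 187
  K = -59 + 5·115 − 6·187 = -606
  N = -28 − 2·115 − 3·187 + 5·(-606) = -3849
Comparing — Option 1: N=-2070, Option 2: N=-3849. Highest is -2070 (Option 1).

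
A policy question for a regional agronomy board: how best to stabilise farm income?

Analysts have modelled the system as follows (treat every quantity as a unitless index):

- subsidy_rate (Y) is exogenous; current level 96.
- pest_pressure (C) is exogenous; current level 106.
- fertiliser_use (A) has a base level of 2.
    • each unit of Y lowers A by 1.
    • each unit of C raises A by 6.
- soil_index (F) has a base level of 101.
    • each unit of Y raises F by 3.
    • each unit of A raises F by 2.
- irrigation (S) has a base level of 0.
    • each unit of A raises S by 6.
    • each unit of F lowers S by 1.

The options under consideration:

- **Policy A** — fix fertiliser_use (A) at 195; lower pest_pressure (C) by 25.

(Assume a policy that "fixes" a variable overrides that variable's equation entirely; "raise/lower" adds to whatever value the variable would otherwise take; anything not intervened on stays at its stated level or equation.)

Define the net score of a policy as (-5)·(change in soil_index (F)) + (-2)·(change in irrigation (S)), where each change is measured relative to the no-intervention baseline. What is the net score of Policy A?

6246

Baseline:
  Y = 96
  C = 106
  A = 2 − 96 + 6·106 = 542
  F = 101 + 3·96 + 2·542 = 1473
  S = 0 + 6·542 − 1473 = 1779
Policy A (A := 195, C − 25):
  Y = 96
  C = 106 − 25 = 81
  A = 195
  F = 101 + 3·96 + 2·195 = 779
  S = 0 + 6·195 − 779 = 391
ΔF = 779 − 1473 = -694; ΔS = 391 − 1779 = -1388
Score = (-5)·(-694) + (-2)·(-1388) = 6246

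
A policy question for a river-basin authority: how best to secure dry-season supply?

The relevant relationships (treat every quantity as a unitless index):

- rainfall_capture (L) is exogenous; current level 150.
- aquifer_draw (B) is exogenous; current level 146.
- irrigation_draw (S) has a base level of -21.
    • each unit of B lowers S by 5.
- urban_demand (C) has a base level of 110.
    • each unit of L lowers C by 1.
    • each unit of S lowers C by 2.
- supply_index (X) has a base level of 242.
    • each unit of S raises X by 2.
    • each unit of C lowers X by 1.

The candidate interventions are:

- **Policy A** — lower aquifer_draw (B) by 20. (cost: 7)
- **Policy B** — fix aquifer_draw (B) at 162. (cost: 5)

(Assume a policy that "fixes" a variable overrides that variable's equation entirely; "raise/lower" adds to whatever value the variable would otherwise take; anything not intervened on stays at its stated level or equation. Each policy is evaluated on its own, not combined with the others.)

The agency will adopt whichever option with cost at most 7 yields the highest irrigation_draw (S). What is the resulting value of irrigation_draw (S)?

Policy A (B − 20):
  B = 146 − 20 = 126
  S = -21 − 5·126 = -651
Policy B (B := 162):
  B = 162
  S = -21 − 5·162 = -831
Comparing — Policy A: S=-651, Policy B: S=-831. Highest is -651 (Policy A).

-651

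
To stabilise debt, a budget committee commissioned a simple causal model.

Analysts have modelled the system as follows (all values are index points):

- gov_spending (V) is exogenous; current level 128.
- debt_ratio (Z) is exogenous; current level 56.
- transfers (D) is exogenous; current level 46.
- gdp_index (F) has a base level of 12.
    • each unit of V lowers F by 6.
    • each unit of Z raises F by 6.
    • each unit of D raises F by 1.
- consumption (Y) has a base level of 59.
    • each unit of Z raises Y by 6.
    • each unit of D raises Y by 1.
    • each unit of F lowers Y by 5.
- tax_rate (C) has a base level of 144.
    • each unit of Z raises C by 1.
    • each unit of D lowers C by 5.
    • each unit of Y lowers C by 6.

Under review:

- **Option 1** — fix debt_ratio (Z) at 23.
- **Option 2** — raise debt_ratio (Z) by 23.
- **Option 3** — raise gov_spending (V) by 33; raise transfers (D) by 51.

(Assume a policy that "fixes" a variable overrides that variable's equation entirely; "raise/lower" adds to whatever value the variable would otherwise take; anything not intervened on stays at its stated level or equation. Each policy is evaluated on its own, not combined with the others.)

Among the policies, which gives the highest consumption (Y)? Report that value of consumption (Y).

Option 1 (Z := 23):
  V = 128
  Z = 23
  D = 46
  F = 12 − 6·128 + 6·23 + 46 = -572
  Y = 59 + 6·23 + 46 − 5·(-572) = 3103
Option 2 (Z + 23):
  V = 128
  Z = 56 + 23 = 79
  D = 46
  F = 12 − 6·128 + 6·79 + 46 = -236
  Y = 59 + 6·79 + 46 − 5·(-236) = 1759
Option 3 (V + 33, D + 51):
  V = 128 + 33 = 161
  Z = 56
  D = 46 + 51 = 97
  F = 12 − 6·161 + 6·56 + 97 = -521
  Y = 59 + 6·56 + 97 − 5·(-521) = 3097
Comparing — Option 1: Y=3103, Option 2: Y=1759, Option 3: Y=3097. Highest is 3103 (Option 1).

3103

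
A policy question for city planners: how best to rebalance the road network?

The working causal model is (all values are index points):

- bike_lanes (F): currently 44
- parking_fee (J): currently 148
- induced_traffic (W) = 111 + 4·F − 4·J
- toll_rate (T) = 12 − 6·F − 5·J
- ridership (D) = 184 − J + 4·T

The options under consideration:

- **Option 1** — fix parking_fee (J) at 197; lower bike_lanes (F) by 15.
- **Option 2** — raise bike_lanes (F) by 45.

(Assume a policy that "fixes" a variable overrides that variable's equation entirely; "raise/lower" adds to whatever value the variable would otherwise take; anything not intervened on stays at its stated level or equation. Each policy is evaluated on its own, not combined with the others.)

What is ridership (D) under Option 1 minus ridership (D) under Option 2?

411

Option 1 (J := 197, F − 15):
  F = 44 − 15 = 29
  J = 197
  T = 12 − 6·29 − 5·197 = -1147
  D = 184 − 197 + 4·(-1147) = -4601
Option 2 (F + 45):
  F = 44 + 45 = 89
  J = 148
  T = 12 − 6·89 − 5·148 = -1262
  D = 184 − 148 + 4·(-1262) = -5012
D: -4601 − (-5012) = 411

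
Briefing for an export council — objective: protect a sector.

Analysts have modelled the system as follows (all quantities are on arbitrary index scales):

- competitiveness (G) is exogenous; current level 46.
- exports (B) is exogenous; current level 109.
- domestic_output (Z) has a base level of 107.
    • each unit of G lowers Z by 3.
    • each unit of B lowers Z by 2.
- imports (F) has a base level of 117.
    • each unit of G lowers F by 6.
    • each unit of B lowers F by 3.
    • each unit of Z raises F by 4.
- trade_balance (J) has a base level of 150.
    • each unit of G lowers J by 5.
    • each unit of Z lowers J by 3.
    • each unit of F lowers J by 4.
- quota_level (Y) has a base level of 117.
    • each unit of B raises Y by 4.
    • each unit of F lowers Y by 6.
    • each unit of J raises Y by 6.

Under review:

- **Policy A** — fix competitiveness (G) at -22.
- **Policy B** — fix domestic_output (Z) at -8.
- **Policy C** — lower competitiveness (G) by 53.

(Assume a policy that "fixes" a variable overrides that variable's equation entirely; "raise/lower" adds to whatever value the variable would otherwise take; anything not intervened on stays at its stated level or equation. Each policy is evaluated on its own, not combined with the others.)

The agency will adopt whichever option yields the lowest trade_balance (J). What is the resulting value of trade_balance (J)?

1427

Policy A (G := -22):
  G = -22
  B = 109
  Z = 107 − 3·(-22) − 2·109 = -45
  F = 117 − 6·(-22) − 3·109 + 4·(-45) = -258
  J = 150 − 5·(-22) − 3·(-45) − 4·(-258) = 1427
Policy B (Z := -8):
  G = 46
  B = 109
  Z = -8
  F = 117 − 6·46 − 3·109 + 4·(-8) = -518
  J = 150 − 5·46 − 3·(-8) − 4·(-518) = 2016
Policy C (G − 53):
  G = 46 − 53 = -7
  B = 109
  Z = 107 − 3·(-7) − 2·109 = -90
  F = 117 − 6·(-7) − 3·109 + 4·(-90) = -528
  J = 150 − 5·(-7) − 3·(-90) − 4·(-528) = 2567
Comparing — Policy A: J=1427, Policy B: J=2016, Policy C: J=2567. Lowest is 1427 (Policy A).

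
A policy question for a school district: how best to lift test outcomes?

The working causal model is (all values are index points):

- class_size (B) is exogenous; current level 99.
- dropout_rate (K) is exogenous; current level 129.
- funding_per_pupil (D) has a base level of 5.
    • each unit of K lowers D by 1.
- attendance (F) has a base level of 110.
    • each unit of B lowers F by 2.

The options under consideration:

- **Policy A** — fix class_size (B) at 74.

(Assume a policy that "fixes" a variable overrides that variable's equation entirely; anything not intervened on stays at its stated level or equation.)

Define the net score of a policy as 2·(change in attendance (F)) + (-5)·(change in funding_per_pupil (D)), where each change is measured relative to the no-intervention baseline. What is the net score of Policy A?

100

Baseline:
  B = 99
  K = 129
  D = 5 − 129 = -124
  F = 110 − 2·99 = -88
Policy A (B := 74):
  B = 74
  K = 129
  D = 5 − 129 = -124
  F = 110 − 2·74 = -38
ΔF = -38 − (-88) = 50; ΔD = -124 − (-124) = 0
Score = 2·50 + (-5)·0 = 100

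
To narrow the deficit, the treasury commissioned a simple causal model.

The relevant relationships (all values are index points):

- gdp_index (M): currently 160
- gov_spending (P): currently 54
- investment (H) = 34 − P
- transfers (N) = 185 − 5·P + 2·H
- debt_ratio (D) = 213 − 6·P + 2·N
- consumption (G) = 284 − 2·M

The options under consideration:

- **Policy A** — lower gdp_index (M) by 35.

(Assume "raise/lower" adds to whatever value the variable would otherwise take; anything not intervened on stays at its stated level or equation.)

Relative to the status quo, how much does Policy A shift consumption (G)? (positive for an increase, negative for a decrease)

70

Baseline:
  M = 160
  G = 284 − 2·160 = -36
Policy A (M − 35):
  M = 160 − 35 = 125
  G = 284 − 2·125 = 34
Change in G: 34 − (-36) = 70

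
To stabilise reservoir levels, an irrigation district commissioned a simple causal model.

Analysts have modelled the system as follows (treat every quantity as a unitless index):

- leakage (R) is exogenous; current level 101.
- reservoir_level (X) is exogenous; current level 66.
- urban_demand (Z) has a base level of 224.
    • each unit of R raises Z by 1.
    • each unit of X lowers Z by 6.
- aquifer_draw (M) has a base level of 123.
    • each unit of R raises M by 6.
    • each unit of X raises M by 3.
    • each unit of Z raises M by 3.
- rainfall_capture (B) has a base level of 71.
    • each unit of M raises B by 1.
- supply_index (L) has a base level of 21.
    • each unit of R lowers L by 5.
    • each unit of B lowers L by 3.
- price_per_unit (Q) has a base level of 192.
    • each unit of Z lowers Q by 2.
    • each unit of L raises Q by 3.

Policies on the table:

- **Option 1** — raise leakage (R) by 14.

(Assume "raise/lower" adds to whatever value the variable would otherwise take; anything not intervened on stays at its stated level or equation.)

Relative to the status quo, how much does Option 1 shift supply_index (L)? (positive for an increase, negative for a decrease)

-448

Baseline:
  R = 101
  X = 66
  Z = 224 + 101 − 6·66 = -71
  M = 123 + 6·101 + 3·66 + 3·(-71) = 714
  B = 71 + 714 = 785
  L = 21 − 5·101 − 3·785 = -2839
Option 1 (R + 14):
  R = 101 + 14 = 115
  X = 66
  Z = 224 + 115 − 6·66 = -57
  M = 123 + 6·115 + 3·66 + 3·(-57) = 840
  B = 71 + 840 = 911
  L = 21 − 5·115 − 3·911 = -3287
Change in L: -3287 − (-2839) = -448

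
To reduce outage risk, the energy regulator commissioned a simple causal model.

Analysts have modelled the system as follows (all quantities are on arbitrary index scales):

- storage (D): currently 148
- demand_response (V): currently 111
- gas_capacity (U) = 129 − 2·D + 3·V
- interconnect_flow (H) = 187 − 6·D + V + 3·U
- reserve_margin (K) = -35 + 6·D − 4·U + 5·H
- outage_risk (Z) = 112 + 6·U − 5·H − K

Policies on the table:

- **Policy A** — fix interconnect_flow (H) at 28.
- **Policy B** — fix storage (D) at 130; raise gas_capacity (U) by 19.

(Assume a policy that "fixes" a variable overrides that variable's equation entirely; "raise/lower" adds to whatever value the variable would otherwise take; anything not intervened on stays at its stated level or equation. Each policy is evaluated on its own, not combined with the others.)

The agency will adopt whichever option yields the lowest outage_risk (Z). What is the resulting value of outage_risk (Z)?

-233

Policy A (H := 28):
  D = 148
  V = 111
  U = 129 − 2·148 + 3·111 = 166
  H = 28
  K = -35 + 6·148 − 4·166 + 5·28 = 329
  Z = 112 + 6·166 − 5·28 − 329 = 639
Policy B (D := 130, U + 19):
  D = 130
  V = 111
  U = 129 − 2·130 + 3·111 (+19 from intervention) = 221
  H = 187 − 6·130 + 111 + 3·221 = 181
  K = -35 + 6·130 − 4·221 + 5·181 = 766
  Z = 112 + 6·221 − 5·181 − 766 = -233
Comparing — Policy A: Z=639, Policy B: Z=-233. Lowest is -233 (Policy B).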